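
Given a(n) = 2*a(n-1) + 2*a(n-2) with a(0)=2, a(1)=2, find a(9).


Build bottom-up:
...a(7)=1136, a(8)=3104, a(9)=2*3104+2*1136=8480


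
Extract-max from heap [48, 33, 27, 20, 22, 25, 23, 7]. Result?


Max = 48
Replace root with last, heapify down
Resulting heap: [33, 22, 27, 20, 7, 25, 23]


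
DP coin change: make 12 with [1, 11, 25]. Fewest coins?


dp[0]=0; dp[i]=1+min(dp[i-c] for c in coins)
...dp[7]=7, dp[8]=8, dp[9]=9, dp[10]=10, dp[11]=1, dp[12]=2
Minimum coins for 12 = 2


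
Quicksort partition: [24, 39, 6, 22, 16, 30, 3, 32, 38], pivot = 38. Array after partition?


Elements <= 38 go left of pivot.
Result: [24, 6, 22, 16, 30, 3, 32, 38, 39], pivot at index 7


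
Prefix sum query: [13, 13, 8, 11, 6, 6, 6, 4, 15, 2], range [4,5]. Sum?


Prefix sums: [0, 13, 26, 34, 45, 51, 57, 63, 67, 82, 84]
Sum[4..5] = prefix[6] - prefix[4] = 57 - 45 = 12


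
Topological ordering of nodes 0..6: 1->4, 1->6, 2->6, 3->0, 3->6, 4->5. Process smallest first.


Kahn's algorithm, process smallest node first
Order: [1, 2, 3, 0, 4, 5, 6]


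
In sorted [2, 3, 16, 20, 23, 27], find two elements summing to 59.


Two pointers: lo=0, hi=5
No pair sums to 59


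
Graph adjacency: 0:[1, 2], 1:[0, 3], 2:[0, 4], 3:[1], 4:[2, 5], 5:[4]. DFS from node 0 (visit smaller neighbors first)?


DFS stack-based: start with [0]
Visit order: [0, 1, 3, 2, 4, 5]


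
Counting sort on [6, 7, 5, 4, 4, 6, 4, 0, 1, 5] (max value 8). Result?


Count array: [1, 1, 0, 0, 3, 2, 2, 1, 0]
Reconstruct: [0, 1, 4, 4, 4, 5, 5, 6, 6, 7]


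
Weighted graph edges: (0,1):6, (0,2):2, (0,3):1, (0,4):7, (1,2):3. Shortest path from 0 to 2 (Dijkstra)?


Dijkstra from 0:
Distances: {0: 0, 1: 5, 2: 2, 3: 1, 4: 7}
Shortest distance to 2 = 2, path = [0, 2]


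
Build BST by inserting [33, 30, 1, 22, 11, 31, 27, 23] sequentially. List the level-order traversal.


Root = 33; build tree by BST insertion.
Level-Order traversal: [33, 30, 1, 31, 22, 11, 27, 23]


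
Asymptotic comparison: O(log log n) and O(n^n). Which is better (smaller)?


double-logarithmic grows slower than n^n
O(log log n) is asymptotically smaller; O(n^n) grows faster


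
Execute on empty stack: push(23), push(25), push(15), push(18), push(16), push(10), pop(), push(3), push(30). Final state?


push(23) -> [23]
push(25) -> [23, 25]
push(15) -> [23, 25, 15]
push(18) -> [23, 25, 15, 18]
push(16) -> [23, 25, 15, 18, 16]
push(10) -> [23, 25, 15, 18, 16, 10]
pop() returns 10 -> [23, 25, 15, 18, 16]
push(3) -> [23, 25, 15, 18, 16, 3]
push(30) -> [23, 25, 15, 18, 16, 3, 30]
Final stack (bottom to top): [23, 25, 15, 18, 16, 3, 30]


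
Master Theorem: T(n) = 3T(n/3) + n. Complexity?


a=3, b=3, c=1. log_3(3)=1 = c=1. Case 2: O(n^c log n) = O(n log n)
Complexity: O(n log n)


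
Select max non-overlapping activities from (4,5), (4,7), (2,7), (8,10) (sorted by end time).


Greedy: pick earliest-ending, then skip overlaps.
Selected (2 activities): [(4, 5), (8, 10)]


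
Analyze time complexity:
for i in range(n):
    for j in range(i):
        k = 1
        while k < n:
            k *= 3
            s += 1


Per nesting level: O(n) * O(n) [triangular over i] * O(log n) = O(n^2 log n)
Complexity: O(n^2 log n)


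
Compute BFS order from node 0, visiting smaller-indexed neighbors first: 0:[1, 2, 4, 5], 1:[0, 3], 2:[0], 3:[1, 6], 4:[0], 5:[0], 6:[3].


BFS queue: start with [0]
Visit order: [0, 1, 2, 4, 5, 3, 6]


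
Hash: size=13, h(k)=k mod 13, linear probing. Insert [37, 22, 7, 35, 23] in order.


Insertions: 37->slot 11; 22->slot 9; 7->slot 7; 35->slot 10; 23->slot 12
Table: [None, None, None, None, None, None, None, 7, None, 22, 35, 37, 23]


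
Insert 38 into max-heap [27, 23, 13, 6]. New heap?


Append 38: [27, 23, 13, 6, 38]
Bubble up: swap idx 4(38) with idx 1(23); swap idx 1(38) with idx 0(27)
Result: [38, 27, 13, 6, 23]


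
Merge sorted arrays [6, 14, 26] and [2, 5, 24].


Compare heads, take smaller each step.
Merged: [2, 5, 6, 14, 24, 26]


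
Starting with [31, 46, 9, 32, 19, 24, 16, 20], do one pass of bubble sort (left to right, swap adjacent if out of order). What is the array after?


After one pass: [31, 9, 32, 19, 24, 16, 20, 46]


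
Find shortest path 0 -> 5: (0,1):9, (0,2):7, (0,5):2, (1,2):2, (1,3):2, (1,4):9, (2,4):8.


Dijkstra from 0:
Distances: {0: 0, 1: 9, 2: 7, 3: 11, 4: 15, 5: 2}
Shortest distance to 5 = 2, path = [0, 5]


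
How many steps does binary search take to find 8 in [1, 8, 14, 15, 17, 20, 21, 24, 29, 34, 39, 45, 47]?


Search for 8:
[0,12] mid=6 arr[6]=21
[0,5] mid=2 arr[2]=14
[0,1] mid=0 arr[0]=1
[1,1] mid=1 arr[1]=8
Total: 4 comparisons


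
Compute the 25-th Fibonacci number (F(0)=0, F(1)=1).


F(n)=F(n-1)+F(n-2)
...F(23)=28657, F(24)=46368, F(25)=75025


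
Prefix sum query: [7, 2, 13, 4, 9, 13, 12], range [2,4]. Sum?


Prefix sums: [0, 7, 9, 22, 26, 35, 48, 60]
Sum[2..4] = prefix[5] - prefix[2] = 35 - 9 = 26


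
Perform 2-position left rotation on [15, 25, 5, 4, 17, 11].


Left rotate by 2: [5, 4, 17, 11, 15, 25]


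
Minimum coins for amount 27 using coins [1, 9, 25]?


dp[0]=0; dp[i]=1+min(dp[i-c] for c in coins)
...dp[22]=6, dp[23]=7, dp[24]=8, dp[25]=1, dp[26]=2, dp[27]=3
Minimum coins for 27 = 3


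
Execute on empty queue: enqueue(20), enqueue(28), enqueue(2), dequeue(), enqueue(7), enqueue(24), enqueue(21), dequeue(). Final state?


enqueue(20) -> [20]
enqueue(28) -> [20, 28]
enqueue(2) -> [20, 28, 2]
dequeue() returns 20 -> [28, 2]
enqueue(7) -> [28, 2, 7]
enqueue(24) -> [28, 2, 7, 24]
enqueue(21) -> [28, 2, 7, 24, 21]
dequeue() returns 28 -> [2, 7, 24, 21]
Final queue (front to back): [2, 7, 24, 21]


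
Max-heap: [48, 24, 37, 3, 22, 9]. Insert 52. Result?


Append 52: [48, 24, 37, 3, 22, 9, 52]
Bubble up: swap idx 6(52) with idx 2(37); swap idx 2(52) with idx 0(48)
Result: [52, 24, 48, 3, 22, 9, 37]


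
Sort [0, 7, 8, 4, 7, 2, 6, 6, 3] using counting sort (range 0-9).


Count array: [1, 0, 1, 1, 1, 0, 2, 2, 1, 0]
Reconstruct: [0, 2, 3, 4, 6, 6, 7, 7, 8]


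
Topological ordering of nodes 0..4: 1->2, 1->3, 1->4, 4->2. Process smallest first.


Kahn's algorithm, process smallest node first
Order: [0, 1, 3, 4, 2]


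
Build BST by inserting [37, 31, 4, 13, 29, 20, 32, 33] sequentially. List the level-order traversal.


Root = 37; build tree by BST insertion.
Level-Order traversal: [37, 31, 4, 32, 13, 33, 29, 20]


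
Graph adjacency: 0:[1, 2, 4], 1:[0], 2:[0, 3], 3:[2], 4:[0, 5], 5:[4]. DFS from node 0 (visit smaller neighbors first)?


DFS stack-based: start with [0]
Visit order: [0, 1, 2, 3, 4, 5]


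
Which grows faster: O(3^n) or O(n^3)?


cubic grows slower than exponential (base 3)
O(n^3) is asymptotically smaller; O(3^n) grows faster


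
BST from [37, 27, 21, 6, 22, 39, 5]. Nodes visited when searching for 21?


BST root = 37
Search for 21: compare at each node
Path: [37, 27, 21]


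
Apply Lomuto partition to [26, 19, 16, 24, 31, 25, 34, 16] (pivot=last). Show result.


Elements <= 16 go left of pivot.
Result: [16, 16, 26, 24, 31, 25, 34, 19], pivot at index 1


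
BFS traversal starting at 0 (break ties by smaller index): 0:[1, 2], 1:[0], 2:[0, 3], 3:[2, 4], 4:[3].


BFS queue: start with [0]
Visit order: [0, 1, 2, 3, 4]


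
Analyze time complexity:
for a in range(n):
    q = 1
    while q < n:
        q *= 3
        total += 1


Per nesting level: O(n) * O(log n) = O(n log n)
Complexity: O(n log n)


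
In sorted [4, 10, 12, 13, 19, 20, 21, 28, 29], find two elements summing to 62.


Two pointers: lo=0, hi=8
No pair sums to 62


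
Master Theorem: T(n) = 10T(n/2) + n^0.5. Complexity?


a=10, b=2, c=0.5. log_2(10)=3.322 > c=0.5. Case 1: O(n^log_b(a)) = O(n^3.322)
Complexity: O(n^3.322)


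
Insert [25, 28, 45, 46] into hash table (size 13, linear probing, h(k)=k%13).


Insertions: 25->slot 12; 28->slot 2; 45->slot 6; 46->slot 7
Table: [None, None, 28, None, None, None, 45, 46, None, None, None, None, 25]


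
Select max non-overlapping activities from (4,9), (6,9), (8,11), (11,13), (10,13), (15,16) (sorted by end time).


Greedy: pick earliest-ending, then skip overlaps.
Selected (3 activities): [(4, 9), (11, 13), (15, 16)]


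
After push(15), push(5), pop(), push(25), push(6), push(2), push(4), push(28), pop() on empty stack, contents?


push(15) -> [15]
push(5) -> [15, 5]
pop() returns 5 -> [15]
push(25) -> [15, 25]
push(6) -> [15, 25, 6]
push(2) -> [15, 25, 6, 2]
push(4) -> [15, 25, 6, 2, 4]
push(28) -> [15, 25, 6, 2, 4, 28]
pop() returns 28 -> [15, 25, 6, 2, 4]
Final stack (bottom to top): [15, 25, 6, 2, 4]


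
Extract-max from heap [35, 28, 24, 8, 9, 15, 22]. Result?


Max = 35
Replace root with last, heapify down
Resulting heap: [28, 22, 24, 8, 9, 15]


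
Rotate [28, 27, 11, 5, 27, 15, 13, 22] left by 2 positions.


Left rotate by 2: [11, 5, 27, 15, 13, 22, 28, 27]


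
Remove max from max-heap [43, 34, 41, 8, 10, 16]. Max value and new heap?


Max = 43
Replace root with last, heapify down
Resulting heap: [41, 34, 16, 8, 10]


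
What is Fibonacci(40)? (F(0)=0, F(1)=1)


F(n)=F(n-1)+F(n-2)
...F(38)=39088169, F(39)=63245986, F(40)=102334155


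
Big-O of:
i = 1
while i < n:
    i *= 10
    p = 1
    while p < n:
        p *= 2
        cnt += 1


Per nesting level: O(log n) * O(log n) = O((log n)^2)
Complexity: O((log n)^2)


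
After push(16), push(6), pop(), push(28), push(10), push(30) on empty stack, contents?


push(16) -> [16]
push(6) -> [16, 6]
pop() returns 6 -> [16]
push(28) -> [16, 28]
push(10) -> [16, 28, 10]
push(30) -> [16, 28, 10, 30]
Final stack (bottom to top): [16, 28, 10, 30]


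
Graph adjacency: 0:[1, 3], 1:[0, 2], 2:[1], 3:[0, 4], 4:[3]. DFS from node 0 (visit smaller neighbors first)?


DFS stack-based: start with [0]
Visit order: [0, 1, 2, 3, 4]


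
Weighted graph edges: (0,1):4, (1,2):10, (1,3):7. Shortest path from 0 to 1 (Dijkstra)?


Dijkstra from 0:
Distances: {0: 0, 1: 4, 2: 14, 3: 11}
Shortest distance to 1 = 4, path = [0, 1]


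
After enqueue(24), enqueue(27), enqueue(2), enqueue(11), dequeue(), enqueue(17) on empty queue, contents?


enqueue(24) -> [24]
enqueue(27) -> [24, 27]
enqueue(2) -> [24, 27, 2]
enqueue(11) -> [24, 27, 2, 11]
dequeue() returns 24 -> [27, 2, 11]
enqueue(17) -> [27, 2, 11, 17]
Final queue (front to back): [27, 2, 11, 17]


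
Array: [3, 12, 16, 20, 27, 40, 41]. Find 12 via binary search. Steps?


Search for 12:
[0,6] mid=3 arr[3]=20
[0,2] mid=1 arr[1]=12
Total: 2 comparisons


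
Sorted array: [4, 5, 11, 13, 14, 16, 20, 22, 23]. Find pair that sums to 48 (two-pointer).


Two pointers: lo=0, hi=8
No pair sums to 48


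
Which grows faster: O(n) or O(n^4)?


linear grows slower than quartic
O(n) is asymptotically smaller; O(n^4) grows faster


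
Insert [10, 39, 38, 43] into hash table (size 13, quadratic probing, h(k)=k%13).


Insertions: 10->slot 10; 39->slot 0; 38->slot 12; 43->slot 4
Table: [39, None, None, None, 43, None, None, None, None, None, 10, None, 38]


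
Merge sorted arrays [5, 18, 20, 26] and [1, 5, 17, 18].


Compare heads, take smaller each step.
Merged: [1, 5, 5, 17, 18, 18, 20, 26]


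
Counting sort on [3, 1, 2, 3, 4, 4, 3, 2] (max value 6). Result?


Count array: [0, 1, 2, 3, 2, 0, 0]
Reconstruct: [1, 2, 2, 3, 3, 3, 4, 4]


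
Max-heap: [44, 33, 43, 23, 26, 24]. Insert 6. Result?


Append 6: [44, 33, 43, 23, 26, 24, 6]
Bubble up: no swaps needed
Result: [44, 33, 43, 23, 26, 24, 6]


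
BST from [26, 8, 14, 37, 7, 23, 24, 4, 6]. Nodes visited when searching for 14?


BST root = 26
Search for 14: compare at each node
Path: [26, 8, 14]


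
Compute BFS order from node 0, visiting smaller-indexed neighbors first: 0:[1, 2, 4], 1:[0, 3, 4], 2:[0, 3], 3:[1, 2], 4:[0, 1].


BFS queue: start with [0]
Visit order: [0, 1, 2, 4, 3]


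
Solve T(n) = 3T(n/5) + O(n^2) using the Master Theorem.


a=3, b=5, c=2. log_5(3)=0.683 < c=2. Case 3: O(n^c) = O(n^2)
Complexity: O(n^2)


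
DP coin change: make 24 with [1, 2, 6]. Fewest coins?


dp[0]=0; dp[i]=1+min(dp[i-c] for c in coins)
...dp[19]=4, dp[20]=4, dp[21]=5, dp[22]=5, dp[23]=6, dp[24]=4
Minimum coins for 24 = 4


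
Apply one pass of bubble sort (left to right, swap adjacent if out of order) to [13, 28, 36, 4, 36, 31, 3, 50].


After one pass: [13, 28, 4, 36, 31, 3, 36, 50]


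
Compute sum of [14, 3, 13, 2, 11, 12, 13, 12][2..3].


Prefix sums: [0, 14, 17, 30, 32, 43, 55, 68, 80]
Sum[2..3] = prefix[4] - prefix[2] = 32 - 17 = 15


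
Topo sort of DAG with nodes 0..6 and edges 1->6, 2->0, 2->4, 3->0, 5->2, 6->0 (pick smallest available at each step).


Kahn's algorithm, process smallest node first
Order: [1, 3, 5, 2, 4, 6, 0]


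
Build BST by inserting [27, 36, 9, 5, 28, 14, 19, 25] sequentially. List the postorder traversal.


Root = 27; build tree by BST insertion.
Postorder traversal: [5, 25, 19, 14, 9, 28, 36, 27]


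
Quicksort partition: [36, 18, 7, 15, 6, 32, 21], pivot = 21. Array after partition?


Elements <= 21 go left of pivot.
Result: [18, 7, 15, 6, 21, 32, 36], pivot at index 4


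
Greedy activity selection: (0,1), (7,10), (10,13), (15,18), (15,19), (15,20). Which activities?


Greedy: pick earliest-ending, then skip overlaps.
Selected (4 activities): [(0, 1), (7, 10), (10, 13), (15, 18)]


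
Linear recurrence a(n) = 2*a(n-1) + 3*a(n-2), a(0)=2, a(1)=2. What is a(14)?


Build bottom-up:
...a(12)=531442, a(13)=1594322, a(14)=2*1594322+3*531442=4782970


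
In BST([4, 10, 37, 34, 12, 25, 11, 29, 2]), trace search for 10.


BST root = 4
Search for 10: compare at each node
Path: [4, 10]


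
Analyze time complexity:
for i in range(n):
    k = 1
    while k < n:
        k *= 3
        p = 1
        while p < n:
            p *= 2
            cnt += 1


Per nesting level: O(n) * O(log n) * O(log n) = O(n (log n)^2)
Complexity: O(n (log n)^2)


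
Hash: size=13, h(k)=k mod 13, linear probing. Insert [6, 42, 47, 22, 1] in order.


Insertions: 6->slot 6; 42->slot 3; 47->slot 8; 22->slot 9; 1->slot 1
Table: [None, 1, None, 42, None, None, 6, None, 47, 22, None, None, None]


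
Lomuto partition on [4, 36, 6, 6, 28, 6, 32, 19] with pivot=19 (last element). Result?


Elements <= 19 go left of pivot.
Result: [4, 6, 6, 6, 19, 36, 32, 28], pivot at index 4


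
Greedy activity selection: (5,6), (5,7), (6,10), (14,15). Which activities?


Greedy: pick earliest-ending, then skip overlaps.
Selected (3 activities): [(5, 6), (6, 10), (14, 15)]


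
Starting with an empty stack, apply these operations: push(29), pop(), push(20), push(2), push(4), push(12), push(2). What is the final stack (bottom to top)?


push(29) -> [29]
pop() returns 29 -> []
push(20) -> [20]
push(2) -> [20, 2]
push(4) -> [20, 2, 4]
push(12) -> [20, 2, 4, 12]
push(2) -> [20, 2, 4, 12, 2]
Final stack (bottom to top): [20, 2, 4, 12, 2]


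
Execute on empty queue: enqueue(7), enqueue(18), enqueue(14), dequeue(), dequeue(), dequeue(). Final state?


enqueue(7) -> [7]
enqueue(18) -> [7, 18]
enqueue(14) -> [7, 18, 14]
dequeue() returns 7 -> [18, 14]
dequeue() returns 18 -> [14]
dequeue() returns 14 -> []
Final queue (front to back): []


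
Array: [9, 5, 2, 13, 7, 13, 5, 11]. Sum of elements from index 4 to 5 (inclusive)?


Prefix sums: [0, 9, 14, 16, 29, 36, 49, 54, 65]
Sum[4..5] = prefix[6] - prefix[4] = 49 - 29 = 20


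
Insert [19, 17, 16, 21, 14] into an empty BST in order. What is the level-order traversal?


Root = 19; build tree by BST insertion.
Level-Order traversal: [19, 17, 21, 16, 14]


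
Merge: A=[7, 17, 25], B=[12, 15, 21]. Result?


Compare heads, take smaller each step.
Merged: [7, 12, 15, 17, 21, 25]


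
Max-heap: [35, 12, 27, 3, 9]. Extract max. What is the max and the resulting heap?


Max = 35
Replace root with last, heapify down
Resulting heap: [27, 12, 9, 3]


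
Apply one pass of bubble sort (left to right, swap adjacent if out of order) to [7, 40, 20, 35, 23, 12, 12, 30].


After one pass: [7, 20, 35, 23, 12, 12, 30, 40]


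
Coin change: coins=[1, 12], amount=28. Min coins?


dp[0]=0; dp[i]=1+min(dp[i-c] for c in coins)
...dp[23]=12, dp[24]=2, dp[25]=3, dp[26]=4, dp[27]=5, dp[28]=6
Minimum coins for 28 = 6


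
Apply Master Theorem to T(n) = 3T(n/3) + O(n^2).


a=3, b=3, c=2. log_3(3)=1 < c=2. Case 3: O(n^c) = O(n^2)
Complexity: O(n^2)


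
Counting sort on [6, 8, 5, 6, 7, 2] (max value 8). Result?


Count array: [0, 0, 1, 0, 0, 1, 2, 1, 1]
Reconstruct: [2, 5, 6, 6, 7, 8]


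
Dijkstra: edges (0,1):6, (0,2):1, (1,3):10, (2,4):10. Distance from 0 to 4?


Dijkstra from 0:
Distances: {0: 0, 1: 6, 2: 1, 3: 16, 4: 11}
Shortest distance to 4 = 11, path = [0, 2, 4]


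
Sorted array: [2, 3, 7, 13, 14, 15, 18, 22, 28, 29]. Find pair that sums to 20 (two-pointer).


Two pointers: lo=0, hi=9
Found pair: (2, 18) summing to 20


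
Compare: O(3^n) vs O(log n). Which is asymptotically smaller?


logarithmic grows slower than exponential (base 3)
O(log n) is asymptotically smaller; O(3^n) grows faster


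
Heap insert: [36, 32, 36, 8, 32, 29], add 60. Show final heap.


Append 60: [36, 32, 36, 8, 32, 29, 60]
Bubble up: swap idx 6(60) with idx 2(36); swap idx 2(60) with idx 0(36)
Result: [60, 32, 36, 8, 32, 29, 36]


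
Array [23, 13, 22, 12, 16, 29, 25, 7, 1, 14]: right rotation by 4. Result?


Right rotate by 4: [25, 7, 1, 14, 23, 13, 22, 12, 16, 29]


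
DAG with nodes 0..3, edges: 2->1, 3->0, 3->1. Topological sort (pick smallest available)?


Kahn's algorithm, process smallest node first
Order: [2, 3, 0, 1]


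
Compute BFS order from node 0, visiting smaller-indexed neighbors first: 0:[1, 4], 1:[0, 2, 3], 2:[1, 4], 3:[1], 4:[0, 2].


BFS queue: start with [0]
Visit order: [0, 1, 4, 2, 3]


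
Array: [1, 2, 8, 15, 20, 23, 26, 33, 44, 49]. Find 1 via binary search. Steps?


Search for 1:
[0,9] mid=4 arr[4]=20
[0,3] mid=1 arr[1]=2
[0,0] mid=0 arr[0]=1
Total: 3 comparisons


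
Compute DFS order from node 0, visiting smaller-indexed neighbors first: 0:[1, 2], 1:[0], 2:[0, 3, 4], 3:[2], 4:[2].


DFS stack-based: start with [0]
Visit order: [0, 1, 2, 3, 4]


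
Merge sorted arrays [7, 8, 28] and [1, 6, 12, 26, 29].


Compare heads, take smaller each step.
Merged: [1, 6, 7, 8, 12, 26, 28, 29]


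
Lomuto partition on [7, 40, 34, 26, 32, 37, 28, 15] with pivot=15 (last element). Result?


Elements <= 15 go left of pivot.
Result: [7, 15, 34, 26, 32, 37, 28, 40], pivot at index 1


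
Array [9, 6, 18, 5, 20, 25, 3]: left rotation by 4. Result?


Left rotate by 4: [20, 25, 3, 9, 6, 18, 5]


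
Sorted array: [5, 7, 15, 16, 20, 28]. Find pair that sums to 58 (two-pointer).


Two pointers: lo=0, hi=5
No pair sums to 58


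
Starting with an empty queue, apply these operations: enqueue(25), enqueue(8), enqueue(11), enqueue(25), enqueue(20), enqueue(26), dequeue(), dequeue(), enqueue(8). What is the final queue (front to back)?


enqueue(25) -> [25]
enqueue(8) -> [25, 8]
enqueue(11) -> [25, 8, 11]
enqueue(25) -> [25, 8, 11, 25]
enqueue(20) -> [25, 8, 11, 25, 20]
enqueue(26) -> [25, 8, 11, 25, 20, 26]
dequeue() returns 25 -> [8, 11, 25, 20, 26]
dequeue() returns 8 -> [11, 25, 20, 26]
enqueue(8) -> [11, 25, 20, 26, 8]
Final queue (front to back): [11, 25, 20, 26, 8]


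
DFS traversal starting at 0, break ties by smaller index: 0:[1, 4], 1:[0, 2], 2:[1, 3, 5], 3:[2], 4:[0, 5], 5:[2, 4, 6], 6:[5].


DFS stack-based: start with [0]
Visit order: [0, 1, 2, 3, 5, 4, 6]


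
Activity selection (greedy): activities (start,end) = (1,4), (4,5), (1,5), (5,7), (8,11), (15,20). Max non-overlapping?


Greedy: pick earliest-ending, then skip overlaps.
Selected (5 activities): [(1, 4), (4, 5), (5, 7), (8, 11), (15, 20)]


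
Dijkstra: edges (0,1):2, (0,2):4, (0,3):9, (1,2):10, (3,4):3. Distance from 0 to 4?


Dijkstra from 0:
Distances: {0: 0, 1: 2, 2: 4, 3: 9, 4: 12}
Shortest distance to 4 = 12, path = [0, 3, 4]


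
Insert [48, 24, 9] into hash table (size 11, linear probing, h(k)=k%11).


Insertions: 48->slot 4; 24->slot 2; 9->slot 9
Table: [None, None, 24, None, 48, None, None, None, None, 9, None]


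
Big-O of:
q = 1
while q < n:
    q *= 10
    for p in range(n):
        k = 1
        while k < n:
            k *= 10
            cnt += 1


Per nesting level: O(log n) * O(n) * O(log n) = O(n (log n)^2)
Complexity: O(n (log n)^2)


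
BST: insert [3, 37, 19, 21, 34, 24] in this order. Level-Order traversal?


Root = 3; build tree by BST insertion.
Level-Order traversal: [3, 37, 19, 21, 34, 24]


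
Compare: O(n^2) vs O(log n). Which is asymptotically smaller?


logarithmic grows slower than quadratic
O(log n) is asymptotically smaller; O(n^2) grows faster


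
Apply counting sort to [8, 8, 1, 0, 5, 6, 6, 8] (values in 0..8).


Count array: [1, 1, 0, 0, 0, 1, 2, 0, 3]
Reconstruct: [0, 1, 5, 6, 6, 8, 8, 8]


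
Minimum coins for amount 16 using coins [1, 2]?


dp[0]=0; dp[i]=1+min(dp[i-c] for c in coins)
...dp[11]=6, dp[12]=6, dp[13]=7, dp[14]=7, dp[15]=8, dp[16]=8
Minimum coins for 16 = 8


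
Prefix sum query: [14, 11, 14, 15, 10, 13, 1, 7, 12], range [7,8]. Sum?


Prefix sums: [0, 14, 25, 39, 54, 64, 77, 78, 85, 97]
Sum[7..8] = prefix[9] - prefix[7] = 97 - 78 = 19


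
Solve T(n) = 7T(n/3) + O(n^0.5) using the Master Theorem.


a=7, b=3, c=0.5. log_3(7)=1.771 > c=0.5. Case 1: O(n^log_b(a)) = O(n^1.771)
Complexity: O(n^1.771)


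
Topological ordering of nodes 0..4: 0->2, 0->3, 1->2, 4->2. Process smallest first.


Kahn's algorithm, process smallest node first
Order: [0, 1, 3, 4, 2]


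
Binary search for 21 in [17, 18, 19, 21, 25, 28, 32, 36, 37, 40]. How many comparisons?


Search for 21:
[0,9] mid=4 arr[4]=25
[0,3] mid=1 arr[1]=18
[2,3] mid=2 arr[2]=19
[3,3] mid=3 arr[3]=21
Total: 4 comparisons


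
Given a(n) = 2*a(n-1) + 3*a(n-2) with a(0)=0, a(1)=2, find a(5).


Build bottom-up:
...a(3)=14, a(4)=40, a(5)=2*40+3*14=122


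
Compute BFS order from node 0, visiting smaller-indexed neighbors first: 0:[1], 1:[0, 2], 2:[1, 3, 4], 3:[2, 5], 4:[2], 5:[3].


BFS queue: start with [0]
Visit order: [0, 1, 2, 3, 4, 5]


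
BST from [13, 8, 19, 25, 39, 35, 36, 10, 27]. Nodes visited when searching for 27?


BST root = 13
Search for 27: compare at each node
Path: [13, 19, 25, 39, 35, 27]


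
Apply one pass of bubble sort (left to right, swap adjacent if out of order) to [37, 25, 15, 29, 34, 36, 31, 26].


After one pass: [25, 15, 29, 34, 36, 31, 26, 37]


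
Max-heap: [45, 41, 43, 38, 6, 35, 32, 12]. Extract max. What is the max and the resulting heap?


Max = 45
Replace root with last, heapify down
Resulting heap: [43, 41, 35, 38, 6, 12, 32]


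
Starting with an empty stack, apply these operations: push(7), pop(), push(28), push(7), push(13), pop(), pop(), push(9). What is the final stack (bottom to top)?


push(7) -> [7]
pop() returns 7 -> []
push(28) -> [28]
push(7) -> [28, 7]
push(13) -> [28, 7, 13]
pop() returns 13 -> [28, 7]
pop() returns 7 -> [28]
push(9) -> [28, 9]
Final stack (bottom to top): [28, 9]


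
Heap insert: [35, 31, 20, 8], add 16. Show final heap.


Append 16: [35, 31, 20, 8, 16]
Bubble up: no swaps needed
Result: [35, 31, 20, 8, 16]


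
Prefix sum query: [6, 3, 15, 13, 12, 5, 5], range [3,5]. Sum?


Prefix sums: [0, 6, 9, 24, 37, 49, 54, 59]
Sum[3..5] = prefix[6] - prefix[3] = 54 - 24 = 30


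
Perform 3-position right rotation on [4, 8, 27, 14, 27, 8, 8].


Right rotate by 3: [27, 8, 8, 4, 8, 27, 14]


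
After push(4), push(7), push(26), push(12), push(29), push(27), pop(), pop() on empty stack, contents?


push(4) -> [4]
push(7) -> [4, 7]
push(26) -> [4, 7, 26]
push(12) -> [4, 7, 26, 12]
push(29) -> [4, 7, 26, 12, 29]
push(27) -> [4, 7, 26, 12, 29, 27]
pop() returns 27 -> [4, 7, 26, 12, 29]
pop() returns 29 -> [4, 7, 26, 12]
Final stack (bottom to top): [4, 7, 26, 12]


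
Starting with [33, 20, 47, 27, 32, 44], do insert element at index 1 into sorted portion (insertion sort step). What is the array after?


After one pass: [20, 33, 47, 27, 32, 44]


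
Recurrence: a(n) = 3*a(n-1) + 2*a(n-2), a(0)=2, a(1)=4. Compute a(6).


Build bottom-up:
...a(4)=200, a(5)=712, a(6)=3*712+2*200=2536


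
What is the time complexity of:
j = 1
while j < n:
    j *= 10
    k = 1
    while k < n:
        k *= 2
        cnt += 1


Per nesting level: O(log n) * O(log n) = O((log n)^2)
Complexity: O((log n)^2)


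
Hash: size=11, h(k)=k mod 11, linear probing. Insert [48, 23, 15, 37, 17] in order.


Insertions: 48->slot 4; 23->slot 1; 15->slot 5; 37->slot 6; 17->slot 7
Table: [None, 23, None, None, 48, 15, 37, 17, None, None, None]


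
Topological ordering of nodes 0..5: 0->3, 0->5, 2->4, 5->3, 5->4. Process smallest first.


Kahn's algorithm, process smallest node first
Order: [0, 1, 2, 5, 3, 4]


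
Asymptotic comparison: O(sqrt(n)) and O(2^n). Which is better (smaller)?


sublinear grows slower than exponential
O(sqrt(n)) is asymptotically smaller; O(2^n) grows faster


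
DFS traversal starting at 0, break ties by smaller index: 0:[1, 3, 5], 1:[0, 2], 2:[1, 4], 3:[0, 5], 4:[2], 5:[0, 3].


DFS stack-based: start with [0]
Visit order: [0, 1, 2, 4, 3, 5]


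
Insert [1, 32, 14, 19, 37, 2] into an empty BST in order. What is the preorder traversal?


Root = 1; build tree by BST insertion.
Preorder traversal: [1, 32, 14, 2, 19, 37]


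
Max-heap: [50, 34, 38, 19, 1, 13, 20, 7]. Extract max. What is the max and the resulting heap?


Max = 50
Replace root with last, heapify down
Resulting heap: [38, 34, 20, 19, 1, 13, 7]


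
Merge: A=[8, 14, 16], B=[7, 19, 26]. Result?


Compare heads, take smaller each step.
Merged: [7, 8, 14, 16, 19, 26]


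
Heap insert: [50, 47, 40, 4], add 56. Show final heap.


Append 56: [50, 47, 40, 4, 56]
Bubble up: swap idx 4(56) with idx 1(47); swap idx 1(56) with idx 0(50)
Result: [56, 50, 40, 4, 47]


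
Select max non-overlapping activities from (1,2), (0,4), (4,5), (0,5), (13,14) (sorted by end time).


Greedy: pick earliest-ending, then skip overlaps.
Selected (3 activities): [(1, 2), (4, 5), (13, 14)]


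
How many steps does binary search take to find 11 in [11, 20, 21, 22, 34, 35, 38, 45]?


Search for 11:
[0,7] mid=3 arr[3]=22
[0,2] mid=1 arr[1]=20
[0,0] mid=0 arr[0]=11
Total: 3 comparisons


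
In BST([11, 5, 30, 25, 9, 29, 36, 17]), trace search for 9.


BST root = 11
Search for 9: compare at each node
Path: [11, 5, 9]


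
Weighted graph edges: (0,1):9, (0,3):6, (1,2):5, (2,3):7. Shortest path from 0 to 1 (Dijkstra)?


Dijkstra from 0:
Distances: {0: 0, 1: 9, 2: 13, 3: 6}
Shortest distance to 1 = 9, path = [0, 1]


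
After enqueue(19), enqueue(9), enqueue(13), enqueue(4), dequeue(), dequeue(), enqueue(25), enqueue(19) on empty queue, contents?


enqueue(19) -> [19]
enqueue(9) -> [19, 9]
enqueue(13) -> [19, 9, 13]
enqueue(4) -> [19, 9, 13, 4]
dequeue() returns 19 -> [9, 13, 4]
dequeue() returns 9 -> [13, 4]
enqueue(25) -> [13, 4, 25]
enqueue(19) -> [13, 4, 25, 19]
Final queue (front to back): [13, 4, 25, 19]


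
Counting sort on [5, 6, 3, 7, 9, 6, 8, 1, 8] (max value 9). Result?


Count array: [0, 1, 0, 1, 0, 1, 2, 1, 2, 1]
Reconstruct: [1, 3, 5, 6, 6, 7, 8, 8, 9]


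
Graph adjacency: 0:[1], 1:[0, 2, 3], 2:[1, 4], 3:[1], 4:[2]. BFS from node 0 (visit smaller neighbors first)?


BFS queue: start with [0]
Visit order: [0, 1, 2, 3, 4]


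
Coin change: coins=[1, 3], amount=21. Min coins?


dp[0]=0; dp[i]=1+min(dp[i-c] for c in coins)
...dp[16]=6, dp[17]=7, dp[18]=6, dp[19]=7, dp[20]=8, dp[21]=7
Minimum coins for 21 = 7


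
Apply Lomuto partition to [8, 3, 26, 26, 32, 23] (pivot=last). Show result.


Elements <= 23 go left of pivot.
Result: [8, 3, 23, 26, 32, 26], pivot at index 2


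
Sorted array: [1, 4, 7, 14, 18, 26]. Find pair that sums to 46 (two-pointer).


Two pointers: lo=0, hi=5
No pair sums to 46


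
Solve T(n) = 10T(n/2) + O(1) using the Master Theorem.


a=10, b=2, c=0. log_2(10)=3.322 > c=0. Case 1: O(n^log_b(a)) = O(n^3.322)
Complexity: O(n^3.322)


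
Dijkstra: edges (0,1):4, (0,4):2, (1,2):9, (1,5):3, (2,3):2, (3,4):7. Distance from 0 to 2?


Dijkstra from 0:
Distances: {0: 0, 1: 4, 2: 11, 3: 9, 4: 2, 5: 7}
Shortest distance to 2 = 11, path = [0, 4, 3, 2]


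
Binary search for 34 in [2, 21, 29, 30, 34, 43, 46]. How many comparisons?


Search for 34:
[0,6] mid=3 arr[3]=30
[4,6] mid=5 arr[5]=43
[4,4] mid=4 arr[4]=34
Total: 3 comparisons


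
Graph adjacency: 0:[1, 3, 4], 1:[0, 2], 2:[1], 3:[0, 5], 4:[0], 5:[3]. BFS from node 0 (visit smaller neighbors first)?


BFS queue: start with [0]
Visit order: [0, 1, 3, 4, 2, 5]


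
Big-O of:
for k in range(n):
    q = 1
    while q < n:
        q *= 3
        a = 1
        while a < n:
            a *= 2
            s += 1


Per nesting level: O(n) * O(log n) * O(log n) = O(n (log n)^2)
Complexity: O(n (log n)^2)


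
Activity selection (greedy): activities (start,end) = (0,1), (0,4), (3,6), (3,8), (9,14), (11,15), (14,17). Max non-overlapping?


Greedy: pick earliest-ending, then skip overlaps.
Selected (4 activities): [(0, 1), (3, 6), (9, 14), (14, 17)]


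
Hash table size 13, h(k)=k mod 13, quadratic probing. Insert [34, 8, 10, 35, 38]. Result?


Insertions: 34->slot 8; 8->slot 9; 10->slot 10; 35->slot 0; 38->slot 12
Table: [35, None, None, None, None, None, None, None, 34, 8, 10, None, 38]


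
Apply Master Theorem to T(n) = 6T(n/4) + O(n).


a=6, b=4, c=1. log_4(6)=1.292 > c=1. Case 1: O(n^log_b(a)) = O(n^1.292)
Complexity: O(n^1.292)


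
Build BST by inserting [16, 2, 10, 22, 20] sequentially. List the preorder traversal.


Root = 16; build tree by BST insertion.
Preorder traversal: [16, 2, 10, 22, 20]


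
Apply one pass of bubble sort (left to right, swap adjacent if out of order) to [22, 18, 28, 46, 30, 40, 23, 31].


After one pass: [18, 22, 28, 30, 40, 23, 31, 46]


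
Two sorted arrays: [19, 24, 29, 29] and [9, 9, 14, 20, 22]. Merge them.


Compare heads, take smaller each step.
Merged: [9, 9, 14, 19, 20, 22, 24, 29, 29]


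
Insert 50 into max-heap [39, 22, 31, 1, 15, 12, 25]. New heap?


Append 50: [39, 22, 31, 1, 15, 12, 25, 50]
Bubble up: swap idx 7(50) with idx 3(1); swap idx 3(50) with idx 1(22); swap idx 1(50) with idx 0(39)
Result: [50, 39, 31, 22, 15, 12, 25, 1]


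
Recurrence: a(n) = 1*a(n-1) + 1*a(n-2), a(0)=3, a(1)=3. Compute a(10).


Build bottom-up:
...a(8)=102, a(9)=165, a(10)=1*165+1*102=267


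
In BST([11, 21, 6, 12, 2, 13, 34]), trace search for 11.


BST root = 11
Search for 11: compare at each node
Path: [11]


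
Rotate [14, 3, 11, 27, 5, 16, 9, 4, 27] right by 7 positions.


Right rotate by 7: [11, 27, 5, 16, 9, 4, 27, 14, 3]


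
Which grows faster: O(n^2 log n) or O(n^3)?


n^2 log n grows slower than cubic
O(n^2 log n) is asymptotically smaller; O(n^3) grows faster


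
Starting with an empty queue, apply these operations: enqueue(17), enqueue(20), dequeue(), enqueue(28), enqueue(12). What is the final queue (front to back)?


enqueue(17) -> [17]
enqueue(20) -> [17, 20]
dequeue() returns 17 -> [20]
enqueue(28) -> [20, 28]
enqueue(12) -> [20, 28, 12]
Final queue (front to back): [20, 28, 12]


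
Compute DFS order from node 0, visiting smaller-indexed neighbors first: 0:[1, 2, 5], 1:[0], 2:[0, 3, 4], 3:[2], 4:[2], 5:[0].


DFS stack-based: start with [0]
Visit order: [0, 1, 2, 3, 4, 5]


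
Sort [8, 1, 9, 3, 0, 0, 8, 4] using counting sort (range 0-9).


Count array: [2, 1, 0, 1, 1, 0, 0, 0, 2, 1]
Reconstruct: [0, 0, 1, 3, 4, 8, 8, 9]


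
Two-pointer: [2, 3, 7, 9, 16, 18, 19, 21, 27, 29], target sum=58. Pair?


Two pointers: lo=0, hi=9
No pair sums to 58


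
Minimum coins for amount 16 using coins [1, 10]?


dp[0]=0; dp[i]=1+min(dp[i-c] for c in coins)
...dp[11]=2, dp[12]=3, dp[13]=4, dp[14]=5, dp[15]=6, dp[16]=7
Minimum coins for 16 = 7


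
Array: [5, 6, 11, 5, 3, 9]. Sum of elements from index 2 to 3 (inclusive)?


Prefix sums: [0, 5, 11, 22, 27, 30, 39]
Sum[2..3] = prefix[4] - prefix[2] = 27 - 11 = 16


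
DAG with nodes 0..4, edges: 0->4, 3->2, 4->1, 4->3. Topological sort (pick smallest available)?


Kahn's algorithm, process smallest node first
Order: [0, 4, 1, 3, 2]


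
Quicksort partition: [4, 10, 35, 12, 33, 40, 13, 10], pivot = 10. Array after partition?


Elements <= 10 go left of pivot.
Result: [4, 10, 10, 12, 33, 40, 13, 35], pivot at index 2


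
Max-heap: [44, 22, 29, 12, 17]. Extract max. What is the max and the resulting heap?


Max = 44
Replace root with last, heapify down
Resulting heap: [29, 22, 17, 12]


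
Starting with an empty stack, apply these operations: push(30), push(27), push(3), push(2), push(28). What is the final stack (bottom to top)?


push(30) -> [30]
push(27) -> [30, 27]
push(3) -> [30, 27, 3]
push(2) -> [30, 27, 3, 2]
push(28) -> [30, 27, 3, 2, 28]
Final stack (bottom to top): [30, 27, 3, 2, 28]


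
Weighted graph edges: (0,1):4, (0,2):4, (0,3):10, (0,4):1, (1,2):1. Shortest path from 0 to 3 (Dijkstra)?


Dijkstra from 0:
Distances: {0: 0, 1: 4, 2: 4, 3: 10, 4: 1}
Shortest distance to 3 = 10, path = [0, 3]


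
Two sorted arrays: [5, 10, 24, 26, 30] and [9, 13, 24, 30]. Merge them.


Compare heads, take smaller each step.
Merged: [5, 9, 10, 13, 24, 24, 26, 30, 30]


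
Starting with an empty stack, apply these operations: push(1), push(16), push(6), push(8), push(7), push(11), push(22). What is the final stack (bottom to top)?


push(1) -> [1]
push(16) -> [1, 16]
push(6) -> [1, 16, 6]
push(8) -> [1, 16, 6, 8]
push(7) -> [1, 16, 6, 8, 7]
push(11) -> [1, 16, 6, 8, 7, 11]
push(22) -> [1, 16, 6, 8, 7, 11, 22]
Final stack (bottom to top): [1, 16, 6, 8, 7, 11, 22]


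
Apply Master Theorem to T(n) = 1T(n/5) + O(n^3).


a=1, b=5, c=3. log_5(1)=0 < c=3. Case 3: O(n^c) = O(n^3)
Complexity: O(n^3)


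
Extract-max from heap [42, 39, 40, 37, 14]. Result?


Max = 42
Replace root with last, heapify down
Resulting heap: [40, 39, 14, 37]


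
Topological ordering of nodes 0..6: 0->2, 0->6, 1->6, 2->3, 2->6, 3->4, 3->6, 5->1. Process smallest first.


Kahn's algorithm, process smallest node first
Order: [0, 2, 3, 4, 5, 1, 6]


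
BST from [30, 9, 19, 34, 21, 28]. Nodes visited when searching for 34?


BST root = 30
Search for 34: compare at each node
Path: [30, 34]


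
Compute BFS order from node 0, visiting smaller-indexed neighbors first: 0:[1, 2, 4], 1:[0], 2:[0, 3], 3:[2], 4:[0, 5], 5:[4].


BFS queue: start with [0]
Visit order: [0, 1, 2, 4, 3, 5]


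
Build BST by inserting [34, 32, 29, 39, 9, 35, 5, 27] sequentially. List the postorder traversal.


Root = 34; build tree by BST insertion.
Postorder traversal: [5, 27, 9, 29, 32, 35, 39, 34]


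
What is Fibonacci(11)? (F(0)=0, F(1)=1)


F(n)=F(n-1)+F(n-2)
...F(9)=34, F(10)=55, F(11)=89


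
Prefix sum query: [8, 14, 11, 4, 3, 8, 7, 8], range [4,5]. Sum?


Prefix sums: [0, 8, 22, 33, 37, 40, 48, 55, 63]
Sum[4..5] = prefix[6] - prefix[4] = 48 - 37 = 11


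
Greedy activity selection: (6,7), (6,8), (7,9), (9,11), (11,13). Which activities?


Greedy: pick earliest-ending, then skip overlaps.
Selected (4 activities): [(6, 7), (7, 9), (9, 11), (11, 13)]


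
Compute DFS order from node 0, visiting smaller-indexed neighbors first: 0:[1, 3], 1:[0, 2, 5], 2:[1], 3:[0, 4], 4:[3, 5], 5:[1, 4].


DFS stack-based: start with [0]
Visit order: [0, 1, 2, 5, 4, 3]


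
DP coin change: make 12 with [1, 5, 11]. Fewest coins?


dp[0]=0; dp[i]=1+min(dp[i-c] for c in coins)
...dp[7]=3, dp[8]=4, dp[9]=5, dp[10]=2, dp[11]=1, dp[12]=2
Minimum coins for 12 = 2


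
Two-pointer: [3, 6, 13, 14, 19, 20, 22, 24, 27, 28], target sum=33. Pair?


Two pointers: lo=0, hi=9
Found pair: (6, 27) summing to 33


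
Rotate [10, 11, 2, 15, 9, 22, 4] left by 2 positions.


Left rotate by 2: [2, 15, 9, 22, 4, 10, 11]


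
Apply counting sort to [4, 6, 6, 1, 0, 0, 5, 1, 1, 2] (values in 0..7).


Count array: [2, 3, 1, 0, 1, 1, 2, 0]
Reconstruct: [0, 0, 1, 1, 1, 2, 4, 5, 6, 6]


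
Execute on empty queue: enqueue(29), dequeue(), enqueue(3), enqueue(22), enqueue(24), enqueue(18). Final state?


enqueue(29) -> [29]
dequeue() returns 29 -> []
enqueue(3) -> [3]
enqueue(22) -> [3, 22]
enqueue(24) -> [3, 22, 24]
enqueue(18) -> [3, 22, 24, 18]
Final queue (front to back): [3, 22, 24, 18]


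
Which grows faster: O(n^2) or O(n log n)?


linearithmic grows slower than quadratic
O(n log n) is asymptotically smaller; O(n^2) grows faster


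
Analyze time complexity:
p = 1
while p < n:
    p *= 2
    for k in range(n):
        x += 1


Per nesting level: O(log n) * O(n) = O(n log n)
Complexity: O(n log n)


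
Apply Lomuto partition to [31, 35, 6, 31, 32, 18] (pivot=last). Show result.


Elements <= 18 go left of pivot.
Result: [6, 18, 31, 31, 32, 35], pivot at index 1


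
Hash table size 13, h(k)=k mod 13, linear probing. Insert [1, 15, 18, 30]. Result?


Insertions: 1->slot 1; 15->slot 2; 18->slot 5; 30->slot 4
Table: [None, 1, 15, None, 30, 18, None, None, None, None, None, None, None]


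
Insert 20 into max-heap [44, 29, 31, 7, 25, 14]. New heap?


Append 20: [44, 29, 31, 7, 25, 14, 20]
Bubble up: no swaps needed
Result: [44, 29, 31, 7, 25, 14, 20]


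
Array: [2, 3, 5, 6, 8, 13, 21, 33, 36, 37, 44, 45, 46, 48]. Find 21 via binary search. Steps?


Search for 21:
[0,13] mid=6 arr[6]=21
Total: 1 comparisons


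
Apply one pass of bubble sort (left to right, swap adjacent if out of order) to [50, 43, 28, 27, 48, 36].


After one pass: [43, 28, 27, 48, 36, 50]


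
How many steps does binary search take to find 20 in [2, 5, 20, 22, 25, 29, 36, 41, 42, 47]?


Search for 20:
[0,9] mid=4 arr[4]=25
[0,3] mid=1 arr[1]=5
[2,3] mid=2 arr[2]=20
Total: 3 comparisons


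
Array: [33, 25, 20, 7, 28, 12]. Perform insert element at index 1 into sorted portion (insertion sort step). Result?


After one pass: [25, 33, 20, 7, 28, 12]


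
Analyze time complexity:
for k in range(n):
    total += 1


Per nesting level: O(n) = O(n)
Complexity: O(n)


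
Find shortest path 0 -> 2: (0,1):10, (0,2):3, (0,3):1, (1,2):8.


Dijkstra from 0:
Distances: {0: 0, 1: 10, 2: 3, 3: 1}
Shortest distance to 2 = 3, path = [0, 2]


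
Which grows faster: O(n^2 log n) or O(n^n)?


n^2 log n grows slower than n^n
O(n^2 log n) is asymptotically smaller; O(n^n) grows faster


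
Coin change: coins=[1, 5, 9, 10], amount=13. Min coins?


dp[0]=0; dp[i]=1+min(dp[i-c] for c in coins)
...dp[8]=4, dp[9]=1, dp[10]=1, dp[11]=2, dp[12]=3, dp[13]=4
Minimum coins for 13 = 4


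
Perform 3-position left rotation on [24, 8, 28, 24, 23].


Left rotate by 3: [24, 23, 24, 8, 28]


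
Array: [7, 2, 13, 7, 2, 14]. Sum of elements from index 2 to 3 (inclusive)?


Prefix sums: [0, 7, 9, 22, 29, 31, 45]
Sum[2..3] = prefix[4] - prefix[2] = 29 - 9 = 20


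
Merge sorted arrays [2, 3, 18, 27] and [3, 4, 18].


Compare heads, take smaller each step.
Merged: [2, 3, 3, 4, 18, 18, 27]


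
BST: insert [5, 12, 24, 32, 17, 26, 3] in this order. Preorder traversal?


Root = 5; build tree by BST insertion.
Preorder traversal: [5, 3, 12, 24, 17, 32, 26]
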